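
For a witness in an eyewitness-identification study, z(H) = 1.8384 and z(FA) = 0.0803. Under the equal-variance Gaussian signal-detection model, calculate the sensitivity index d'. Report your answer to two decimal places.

d' = 1.76

d' = z(H) − z(FA) = 1.8384 − 0.0803 = 1.7581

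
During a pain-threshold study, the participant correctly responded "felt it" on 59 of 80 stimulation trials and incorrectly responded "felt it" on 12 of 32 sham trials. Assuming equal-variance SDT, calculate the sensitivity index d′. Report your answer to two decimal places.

H = 59/80 = 0.7375
FA = 12/32 = 0.3750
z(H) = z(0.7375) = 0.6357
z(FA) = z(0.3750) = -0.3186
d' = z(H) − z(FA) = 0.6357 − (-0.3186) = 0.9543

d′ = 0.95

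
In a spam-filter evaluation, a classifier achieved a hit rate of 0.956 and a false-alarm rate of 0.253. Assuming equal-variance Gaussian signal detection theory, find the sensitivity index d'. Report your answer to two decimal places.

z(H) = 1.7060
z(FA) = -0.6651
d' = z(H) − z(FA) = 1.7060 − (-0.6651) = 2.3711

d' = 2.37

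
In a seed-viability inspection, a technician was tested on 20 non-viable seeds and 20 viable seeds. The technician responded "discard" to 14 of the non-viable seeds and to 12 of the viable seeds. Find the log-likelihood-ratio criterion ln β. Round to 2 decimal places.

H = 14/20 = 0.7000
FA = 12/20 = 0.6000
z(H) = z(0.7000) = 0.524
z(FA) = z(0.6000) = 0.253
ln β = −½·[z(H)² − z(FA)²] = −0.5 × (0.275 − 0.064) = -0.1055

ln β = -0.11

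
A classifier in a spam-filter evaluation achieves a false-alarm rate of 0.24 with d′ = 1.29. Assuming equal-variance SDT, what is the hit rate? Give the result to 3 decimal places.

hit rate = 0.720

z(false-alarm rate) = z(0.24) = -0.7063
z(H) = z(FA) + d' = -0.7063 + 1.29 = 0.5837
hit rate = Φ(0.5837) = 0.7203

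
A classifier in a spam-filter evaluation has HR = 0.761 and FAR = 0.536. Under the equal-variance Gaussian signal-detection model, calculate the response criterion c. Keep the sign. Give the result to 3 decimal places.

Φ⁻¹(0.761) = 0.7095, Φ⁻¹(0.536) = 0.0904
c = −½·[z(H) + z(FA)] = −0.5 × (0.7095 + 0.0904) = -0.39995

c = -0.400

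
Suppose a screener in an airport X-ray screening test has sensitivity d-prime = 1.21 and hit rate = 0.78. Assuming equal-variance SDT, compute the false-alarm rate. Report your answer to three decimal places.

false-alarm rate = 0.331

z(hit rate) = z(0.78) = 0.7722
z(FA) = z(H) − d' = 0.7722 − 1.21 = -0.4378
false-alarm rate = Φ(-0.4378) = 0.3308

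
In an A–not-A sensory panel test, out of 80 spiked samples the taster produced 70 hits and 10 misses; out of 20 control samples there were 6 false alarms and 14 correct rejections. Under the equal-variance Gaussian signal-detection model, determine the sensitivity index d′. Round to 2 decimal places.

d′ = 1.67

H = 70/80 = 0.8750
FA = 6/20 = 0.3000
z(H) = z(0.8750) = 1.1503
z(FA) = z(0.3000) = -0.5244
d' = z(H) − z(FA) = 1.1503 − (-0.5244) = 1.6747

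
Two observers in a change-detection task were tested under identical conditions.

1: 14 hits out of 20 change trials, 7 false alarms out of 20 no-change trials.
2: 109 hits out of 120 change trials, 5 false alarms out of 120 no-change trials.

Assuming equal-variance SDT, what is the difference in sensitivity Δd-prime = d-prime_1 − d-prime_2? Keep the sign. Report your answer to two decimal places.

Δd-prime = -2.15

1: z(0.7000) = 0.524, z(0.3500) = -0.385, d' = 0.909
2: z(0.9083) = 1.330, z(0.0417) = -1.731, d' = 3.061
Δd' = d'_1 − d'_2 = 0.909 − 3.061 = -2.152
2 has the higher sensitivity.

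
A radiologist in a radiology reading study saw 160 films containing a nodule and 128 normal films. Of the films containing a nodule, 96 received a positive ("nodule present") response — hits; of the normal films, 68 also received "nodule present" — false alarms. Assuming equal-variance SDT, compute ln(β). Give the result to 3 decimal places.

ln β = -0.029

H = 96/160 = 0.6000
FA = 68/128 = 0.5312
z(H) = 0.2533
z(FA) = 0.0783
ln β = −½·[z(H)² − z(FA)²] = −0.5 × (0.0642 − 0.0061) = -0.02905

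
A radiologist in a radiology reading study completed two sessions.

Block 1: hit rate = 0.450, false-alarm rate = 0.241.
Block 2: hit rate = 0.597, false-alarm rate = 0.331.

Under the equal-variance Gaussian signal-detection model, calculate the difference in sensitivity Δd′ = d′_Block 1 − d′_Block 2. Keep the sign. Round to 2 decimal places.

Block 1: z(0.450) = -0.126, z(0.241) = -0.703, d' = 0.577
Block 2: z(0.597) = 0.246, z(0.331) = -0.437, d' = 0.683
Δd' = d'_Block 1 − d'_Block 2 = 0.577 − 0.683 = -0.106
Block 2 has the higher sensitivity.

Δd′ = -0.11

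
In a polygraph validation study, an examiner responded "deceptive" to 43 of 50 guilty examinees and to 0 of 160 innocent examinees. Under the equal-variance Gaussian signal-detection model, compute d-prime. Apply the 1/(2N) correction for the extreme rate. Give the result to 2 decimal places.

The false-alarm rate is 0/160 = 0, so apply the 1/(2N) correction: FA → 1/(2·160) = 0.00313.
z(H) = z(0.86000) = 1.080
z(FA) = z(0.00313) = -2.734
d' = 1.080 − (-2.734) = 3.814

d-prime = 3.81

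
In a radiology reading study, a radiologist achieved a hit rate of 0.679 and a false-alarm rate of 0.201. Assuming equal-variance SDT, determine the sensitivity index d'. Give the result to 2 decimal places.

Φ⁻¹(H) = 0.4649
Φ⁻¹(FA) = -0.8381
d' = z(H) − z(FA) = 0.4649 − (-0.8381) = 1.3030

d' = 1.30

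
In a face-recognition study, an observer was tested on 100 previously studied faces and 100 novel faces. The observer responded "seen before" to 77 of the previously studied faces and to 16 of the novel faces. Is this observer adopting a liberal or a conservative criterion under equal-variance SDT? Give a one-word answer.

z(H) = 0.739, z(FA) = -0.994
c = −½·(z(H) + z(FA)) = 0.1275
c > 0 → conservative criterion (biased toward responding “no”).

conservative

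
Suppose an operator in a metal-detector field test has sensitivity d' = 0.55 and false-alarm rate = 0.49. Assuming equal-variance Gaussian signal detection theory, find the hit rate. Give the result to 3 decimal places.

z(false-alarm rate) = z(0.49) = -0.0251
z(H) = z(FA) + d' = -0.0251 + 0.55 = 0.5249
hit rate = Φ(0.5249) = 0.7002

hit rate = 0.700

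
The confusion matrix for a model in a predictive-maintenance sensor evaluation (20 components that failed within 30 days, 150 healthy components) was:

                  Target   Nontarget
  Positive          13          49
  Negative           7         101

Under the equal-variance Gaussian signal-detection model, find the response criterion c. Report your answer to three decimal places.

c = 0.032

H = 13/20 = 0.6500
FA = 49/150 = 0.3267
z(0.6500) = 0.3853, z(0.3267) = -0.4490
c = −½·[z(H) + z(FA)] = −0.5 × (0.3853 + (-0.4490)) = 0.03185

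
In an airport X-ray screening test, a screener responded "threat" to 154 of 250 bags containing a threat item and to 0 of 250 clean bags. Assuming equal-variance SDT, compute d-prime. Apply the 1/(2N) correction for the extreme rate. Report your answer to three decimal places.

The false-alarm rate is 0/250 = 0, so apply the 1/(2N) correction: FA → 1/(2·250) = 0.00200.
z(H) = z(0.61600) = 0.2950
z(FA) = z(0.00200) = -2.8782
d' = 0.2950 − (-2.8782) = 3.1732

d-prime = 3.173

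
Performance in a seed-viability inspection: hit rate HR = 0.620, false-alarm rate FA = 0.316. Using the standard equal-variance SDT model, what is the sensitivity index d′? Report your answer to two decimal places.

z(H) = 0.305
z(FA) = -0.479
d' = z(H) − z(FA) = 0.305 − (-0.479) = 0.784

d′ = 0.78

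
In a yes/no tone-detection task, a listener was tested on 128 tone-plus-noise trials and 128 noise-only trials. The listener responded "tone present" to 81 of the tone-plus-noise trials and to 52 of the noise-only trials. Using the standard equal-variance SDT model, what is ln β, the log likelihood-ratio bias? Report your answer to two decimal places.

ln β = -0.03

H = 81/128 = 0.6328
FA = 52/128 = 0.4062
z(0.6328) = 0.339, z(0.4062) = -0.237
ln β = −½·[z(H)² − z(FA)²] = −0.5 × (0.115 − 0.056) = -0.0295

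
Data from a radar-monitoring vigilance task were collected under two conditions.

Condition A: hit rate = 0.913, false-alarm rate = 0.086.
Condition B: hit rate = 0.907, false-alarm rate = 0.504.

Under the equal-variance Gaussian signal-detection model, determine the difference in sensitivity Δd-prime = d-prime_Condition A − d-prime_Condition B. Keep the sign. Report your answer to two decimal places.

Δd-prime = 1.41

Condition A: z(0.913) = 1.359, z(0.086) = -1.366, d' = 2.725
Condition B: z(0.907) = 1.323, z(0.504) = 0.010, d' = 1.313
Δd' = d'_Condition A − d'_Condition B = 2.725 − 1.313 = 1.412
Condition A has the higher sensitivity.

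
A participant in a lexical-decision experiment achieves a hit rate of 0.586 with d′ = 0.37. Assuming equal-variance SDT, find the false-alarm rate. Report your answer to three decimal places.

false-alarm rate = 0.439

z(hit rate) = z(0.586) = 0.2173
z(FA) = z(H) − d' = 0.2173 − 0.37 = -0.1527
false-alarm rate = Φ(-0.1527) = 0.4393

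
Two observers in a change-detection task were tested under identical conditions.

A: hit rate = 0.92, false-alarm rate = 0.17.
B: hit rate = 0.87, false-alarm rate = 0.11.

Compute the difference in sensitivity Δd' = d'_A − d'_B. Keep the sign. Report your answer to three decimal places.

A: z(0.92) = 1.4051, z(0.17) = -0.9542, d' = 2.3593
B: z(0.87) = 1.1264, z(0.11) = -1.2265, d' = 2.3529
Δd' = d'_A − d'_B = 2.3593 − 2.3529 = 0.0064
A has the higher sensitivity.

Δd' = 0.006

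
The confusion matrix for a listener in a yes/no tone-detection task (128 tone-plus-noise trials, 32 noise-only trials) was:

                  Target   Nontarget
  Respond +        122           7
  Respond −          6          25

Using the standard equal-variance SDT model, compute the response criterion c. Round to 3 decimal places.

H = 122/128 = 0.9531
FA = 7/32 = 0.2188
Φ⁻¹(0.9531) = 1.6757, Φ⁻¹(0.2188) = -0.7763
c = −½·[z(H) + z(FA)] = −0.5 × (1.6757 + (-0.7763)) = -0.4497

c = -0.450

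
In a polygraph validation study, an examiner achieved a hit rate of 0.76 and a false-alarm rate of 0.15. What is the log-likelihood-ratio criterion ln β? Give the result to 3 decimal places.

z(H) = z(0.76) = 0.7063
z(FA) = z(0.15) = -1.0364
ln β = −½·[z(H)² − z(FA)²] = −0.5 × (0.4989 − 1.0741) = 0.2876

ln β = 0.288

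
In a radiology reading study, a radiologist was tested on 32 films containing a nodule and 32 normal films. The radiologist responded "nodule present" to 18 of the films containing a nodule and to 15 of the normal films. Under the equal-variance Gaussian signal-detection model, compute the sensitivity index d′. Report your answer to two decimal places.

H = 18/32 = 0.5625
FA = 15/32 = 0.4688
z(H) = z(0.5625) = 0.157
z(FA) = z(0.4688) = -0.078
d' = z(H) − z(FA) = 0.157 − (-0.078) = 0.235

d′ = 0.24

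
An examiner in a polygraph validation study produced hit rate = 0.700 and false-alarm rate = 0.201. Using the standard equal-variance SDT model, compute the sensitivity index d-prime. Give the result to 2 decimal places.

d-prime = 1.36

Φ⁻¹(H) = Φ⁻¹(0.700) = 0.5244
Φ⁻¹(FA) = Φ⁻¹(0.201) = -0.8381
d' = z(H) − z(FA) = 0.5244 − (-0.8381) = 1.3625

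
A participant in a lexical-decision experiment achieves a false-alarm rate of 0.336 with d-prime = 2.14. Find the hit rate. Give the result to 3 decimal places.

z(false-alarm rate) = z(0.336) = -0.4234
z(H) = z(FA) + d' = -0.4234 + 2.14 = 1.7166
hit rate = Φ(1.7166) = 0.9570

hit rate = 0.957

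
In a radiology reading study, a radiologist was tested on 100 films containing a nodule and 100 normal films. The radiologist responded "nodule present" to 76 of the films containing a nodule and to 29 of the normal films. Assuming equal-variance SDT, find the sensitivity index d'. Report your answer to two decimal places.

d' = 1.26

H = 76/100 = 0.7600
FA = 29/100 = 0.2900
Φ⁻¹(H) = 0.7063
Φ⁻¹(FA) = -0.5534
d' = z(H) − z(FA) = 0.7063 − (-0.5534) = 1.2597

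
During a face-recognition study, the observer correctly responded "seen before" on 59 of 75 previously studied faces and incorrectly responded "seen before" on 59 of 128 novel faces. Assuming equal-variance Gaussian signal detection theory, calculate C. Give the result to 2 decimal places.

C = -0.35

H = 59/75 = 0.7867
FA = 59/128 = 0.4609
Φ⁻¹(H) = Φ⁻¹(0.7867) = 0.795
Φ⁻¹(FA) = Φ⁻¹(0.4609) = -0.098
c = −½·[z(H) + z(FA)] = −0.5 × (0.795 + (-0.098)) = -0.3485
c < 0: the observer has a liberal response bias.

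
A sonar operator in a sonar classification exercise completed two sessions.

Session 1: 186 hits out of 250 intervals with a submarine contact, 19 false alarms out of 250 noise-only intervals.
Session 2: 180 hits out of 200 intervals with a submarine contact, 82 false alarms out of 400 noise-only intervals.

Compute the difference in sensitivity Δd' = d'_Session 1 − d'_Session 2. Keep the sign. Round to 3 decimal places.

Δd' = -0.017

Session 1: z(0.7440) = 0.6557, z(0.0760) = -1.4325, d' = 2.0882
Session 2: z(0.9000) = 1.2816, z(0.2050) = -0.8239, d' = 2.1055
Δd' = d'_Session 1 − d'_Session 2 = 2.0882 − 2.1055 = -0.0173
Session 2 has the higher sensitivity.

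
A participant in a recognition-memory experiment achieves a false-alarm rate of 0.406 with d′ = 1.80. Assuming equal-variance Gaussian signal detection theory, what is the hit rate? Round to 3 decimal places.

z(false-alarm rate) = z(0.406) = -0.2378
z(H) = z(FA) + d' = -0.2378 + 1.80 = 1.5622
hit rate = Φ(1.5622) = 0.9409

hit rate = 0.941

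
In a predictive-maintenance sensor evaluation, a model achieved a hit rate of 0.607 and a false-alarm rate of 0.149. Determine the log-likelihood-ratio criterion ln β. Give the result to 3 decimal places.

ln β = 0.505

z(H) = 0.2715
z(FA) = -1.0407
ln β = −½·[z(H)² − z(FA)²] = −0.5 × (0.0737 − 1.0831) = 0.5047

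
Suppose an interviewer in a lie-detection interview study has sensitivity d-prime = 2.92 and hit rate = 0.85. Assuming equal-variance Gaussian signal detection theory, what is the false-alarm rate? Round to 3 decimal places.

false-alarm rate = 0.030

z(hit rate) = z(0.85) = 1.0364
z(FA) = z(H) − d' = 1.0364 − 2.92 = -1.8836
false-alarm rate = Φ(-1.8836) = 0.0298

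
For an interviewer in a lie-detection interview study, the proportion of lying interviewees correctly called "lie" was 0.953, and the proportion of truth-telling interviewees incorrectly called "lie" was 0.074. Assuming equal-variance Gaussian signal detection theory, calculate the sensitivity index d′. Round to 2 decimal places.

d′ = 3.12

Φ⁻¹(H) = Φ⁻¹(0.953) = 1.675
Φ⁻¹(FA) = Φ⁻¹(0.074) = -1.447
d' = z(H) − z(FA) = 1.675 − (-1.447) = 3.122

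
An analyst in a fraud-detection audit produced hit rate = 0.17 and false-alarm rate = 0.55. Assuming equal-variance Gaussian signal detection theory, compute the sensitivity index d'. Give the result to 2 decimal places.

d' = -1.08

z(H) = z(0.17) = -0.9542
z(FA) = z(0.55) = 0.1257
d' = z(H) − z(FA) = -0.9542 − 0.1257 = -1.0799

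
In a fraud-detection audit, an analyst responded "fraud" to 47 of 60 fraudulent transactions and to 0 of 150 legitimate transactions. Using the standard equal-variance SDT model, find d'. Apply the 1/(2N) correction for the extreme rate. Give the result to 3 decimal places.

The false-alarm rate is 0/150 = 0, so apply the 1/(2N) correction: FA → 1/(2·150) = 0.00333.
z(H) = z(0.78333) = 0.7835
z(FA) = z(0.00333) = -2.7134
d' = 0.7835 − (-2.7134) = 3.4969

d' = 3.497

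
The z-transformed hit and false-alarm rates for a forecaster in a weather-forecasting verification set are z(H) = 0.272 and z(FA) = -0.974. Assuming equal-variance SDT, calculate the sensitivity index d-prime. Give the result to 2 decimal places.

d' = z(H) − z(FA) = 0.272 − (-0.974) = 1.246

d-prime = 1.25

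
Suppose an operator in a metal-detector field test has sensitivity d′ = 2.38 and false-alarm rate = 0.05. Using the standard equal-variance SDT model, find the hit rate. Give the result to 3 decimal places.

z(false-alarm rate) = z(0.05) = -1.6449
z(H) = z(FA) + d' = -1.6449 + 2.38 = 0.7351
hit rate = Φ(0.7351) = 0.7689

hit rate = 0.769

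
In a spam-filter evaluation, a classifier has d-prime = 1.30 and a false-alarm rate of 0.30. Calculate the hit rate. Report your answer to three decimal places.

hit rate = 0.781

z(false-alarm rate) = z(0.30) = -0.5244
z(H) = z(FA) + d' = -0.5244 + 1.30 = 0.7756
hit rate = Φ(0.7756) = 0.7810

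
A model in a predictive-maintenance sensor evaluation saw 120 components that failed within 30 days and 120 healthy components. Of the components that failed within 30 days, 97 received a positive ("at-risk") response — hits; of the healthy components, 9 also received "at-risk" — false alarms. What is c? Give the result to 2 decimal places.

H = 97/120 = 0.8083
FA = 9/120 = 0.0750
z(0.8083) = 0.8716, z(0.0750) = -1.4395
c = −½·[z(H) + z(FA)] = −0.5 × (0.8716 + (-1.4395)) = 0.28395
c > 0: the model has a conservative response bias.

c = 0.28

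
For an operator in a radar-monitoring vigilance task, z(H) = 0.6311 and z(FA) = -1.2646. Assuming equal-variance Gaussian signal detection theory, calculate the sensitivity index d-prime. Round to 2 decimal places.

d-prime = 1.90

d' = z(H) − z(FA) = 0.6311 − (-1.2646) = 1.8957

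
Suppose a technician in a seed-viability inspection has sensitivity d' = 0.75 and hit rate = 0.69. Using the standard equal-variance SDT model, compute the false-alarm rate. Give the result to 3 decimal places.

z(hit rate) = z(0.69) = 0.4959
z(FA) = z(H) − d' = 0.4959 − 0.75 = -0.2541
false-alarm rate = Φ(-0.2541) = 0.3997

false-alarm rate = 0.400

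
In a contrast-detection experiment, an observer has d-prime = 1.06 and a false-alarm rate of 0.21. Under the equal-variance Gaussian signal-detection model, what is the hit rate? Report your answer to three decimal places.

hit rate = 0.600

z(false-alarm rate) = z(0.21) = -0.8064
z(H) = z(FA) + d' = -0.8064 + 1.06 = 0.2536
hit rate = Φ(0.2536) = 0.6001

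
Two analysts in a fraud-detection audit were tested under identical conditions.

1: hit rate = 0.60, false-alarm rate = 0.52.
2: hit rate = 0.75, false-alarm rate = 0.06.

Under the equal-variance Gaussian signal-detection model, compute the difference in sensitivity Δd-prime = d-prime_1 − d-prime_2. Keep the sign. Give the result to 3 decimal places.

Δd-prime = -2.026

1: z(0.60) = 0.2533, z(0.52) = 0.0502, d' = 0.2031
2: z(0.75) = 0.6745, z(0.06) = -1.5548, d' = 2.2293
Δd' = d'_1 − d'_2 = 0.2031 − 2.2293 = -2.0262
2 has the higher sensitivity.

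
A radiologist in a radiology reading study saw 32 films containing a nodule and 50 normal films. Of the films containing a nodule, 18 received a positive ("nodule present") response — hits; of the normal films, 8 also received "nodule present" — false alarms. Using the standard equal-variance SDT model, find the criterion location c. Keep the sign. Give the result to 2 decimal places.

H = 18/32 = 0.5625
FA = 8/50 = 0.1600
z(0.5625) = 0.157, z(0.1600) = -0.994
c = −½·[z(H) + z(FA)] = −0.5 × (0.157 + (-0.994)) = 0.4185
c > 0: the radiologist has a conservative response bias.

c = 0.42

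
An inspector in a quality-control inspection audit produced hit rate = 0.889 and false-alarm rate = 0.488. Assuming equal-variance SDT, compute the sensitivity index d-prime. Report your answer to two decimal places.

z(H) = z(0.889) = 1.221
z(FA) = z(0.488) = -0.030
d' = z(H) − z(FA) = 1.221 − (-0.030) = 1.251

d-prime = 1.25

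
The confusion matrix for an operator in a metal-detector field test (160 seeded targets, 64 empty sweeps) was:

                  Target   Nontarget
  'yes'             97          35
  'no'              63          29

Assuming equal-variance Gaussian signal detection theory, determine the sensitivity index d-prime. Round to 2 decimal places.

d-prime = 0.15

H = 97/160 = 0.6062
FA = 35/64 = 0.5469
z(H) = 0.2694
z(FA) = 0.1178
d' = z(H) − z(FA) = 0.2694 − 0.1178 = 0.1516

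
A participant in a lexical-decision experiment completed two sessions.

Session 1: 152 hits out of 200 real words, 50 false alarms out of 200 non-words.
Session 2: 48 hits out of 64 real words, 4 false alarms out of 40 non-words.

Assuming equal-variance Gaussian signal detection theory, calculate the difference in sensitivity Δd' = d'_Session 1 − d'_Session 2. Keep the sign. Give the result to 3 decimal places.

Session 1: z(0.7600) = 0.7063, z(0.2500) = -0.6745, d' = 1.3808
Session 2: z(0.7500) = 0.6745, z(0.1000) = -1.2816, d' = 1.9561
Δd' = d'_Session 1 − d'_Session 2 = 1.3808 − 1.9561 = -0.5753
Session 2 has the higher sensitivity.

Δd' = -0.575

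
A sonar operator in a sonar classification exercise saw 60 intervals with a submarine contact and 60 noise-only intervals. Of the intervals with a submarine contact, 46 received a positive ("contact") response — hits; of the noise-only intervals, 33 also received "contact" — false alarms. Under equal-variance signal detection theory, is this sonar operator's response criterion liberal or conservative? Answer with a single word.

liberal

z(H) = 0.728, z(FA) = 0.126
c = −½·(z(H) + z(FA)) = -0.427
c < 0 → liberal criterion (biased toward responding “yes”).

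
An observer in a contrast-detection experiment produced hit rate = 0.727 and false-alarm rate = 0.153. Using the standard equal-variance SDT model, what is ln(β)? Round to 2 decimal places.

ln β = 0.34

z(0.727) = 0.604, z(0.153) = -1.024
ln β = −½·[z(H)² − z(FA)²] = −0.5 × (0.365 − 1.049) = 0.342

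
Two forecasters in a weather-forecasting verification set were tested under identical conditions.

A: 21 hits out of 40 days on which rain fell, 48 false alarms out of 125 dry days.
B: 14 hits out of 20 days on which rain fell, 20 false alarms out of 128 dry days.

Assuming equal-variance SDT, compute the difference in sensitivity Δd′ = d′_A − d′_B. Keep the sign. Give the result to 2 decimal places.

A: z(0.5250) = 0.063, z(0.3840) = -0.295, d' = 0.358
B: z(0.7000) = 0.524, z(0.1562) = -1.010, d' = 1.534
Δd' = d'_A − d'_B = 0.358 − 1.534 = -1.176
B has the higher sensitivity.

Δd′ = -1.18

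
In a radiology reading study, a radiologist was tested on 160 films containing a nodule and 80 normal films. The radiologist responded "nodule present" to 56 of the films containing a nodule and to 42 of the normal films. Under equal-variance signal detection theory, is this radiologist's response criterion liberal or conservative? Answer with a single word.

z(H) = -0.385, z(FA) = 0.063
c = −½·(z(H) + z(FA)) = 0.161
c > 0 → conservative criterion (biased toward responding “no”).

conservative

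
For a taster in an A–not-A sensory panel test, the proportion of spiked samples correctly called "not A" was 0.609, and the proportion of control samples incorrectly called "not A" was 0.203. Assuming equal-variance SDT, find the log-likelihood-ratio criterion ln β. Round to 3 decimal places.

ln β = 0.307

z(H) = z(0.609) = 0.2767
z(FA) = z(0.203) = -0.8310
ln β = −½·[z(H)² − z(FA)²] = −0.5 × (0.0766 − 0.6906) = 0.3070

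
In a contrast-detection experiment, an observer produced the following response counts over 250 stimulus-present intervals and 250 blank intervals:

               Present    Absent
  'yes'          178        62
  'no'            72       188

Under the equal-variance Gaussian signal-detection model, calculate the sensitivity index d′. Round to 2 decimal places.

d′ = 1.24

H = 178/250 = 0.7120
FA = 62/250 = 0.2480
z(0.7120) = 0.559, z(0.2480) = -0.681
d' = z(H) − z(FA) = 0.559 − (-0.681) = 1.240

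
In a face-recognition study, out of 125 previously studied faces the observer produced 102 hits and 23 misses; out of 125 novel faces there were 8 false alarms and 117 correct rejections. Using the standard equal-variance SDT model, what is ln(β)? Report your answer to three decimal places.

H = 102/125 = 0.8160
FA = 8/125 = 0.0640
Φ⁻¹(H) = 0.9002
Φ⁻¹(FA) = -1.5220
ln β = −½·[z(H)² − z(FA)²] = −0.5 × (0.8104 − 2.3165) = 0.75305

ln β = 0.753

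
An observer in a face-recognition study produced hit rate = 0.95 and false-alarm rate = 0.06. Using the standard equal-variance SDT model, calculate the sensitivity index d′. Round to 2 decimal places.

Φ⁻¹(0.95) = 1.645, Φ⁻¹(0.06) = -1.555
d' = z(H) − z(FA) = 1.645 − (-1.555) = 3.200

d′ = 3.20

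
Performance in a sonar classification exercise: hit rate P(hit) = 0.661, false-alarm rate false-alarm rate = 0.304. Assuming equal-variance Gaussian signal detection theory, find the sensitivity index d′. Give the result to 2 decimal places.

d′ = 0.93

z(H) = 0.4152
z(FA) = -0.5129
d' = z(H) − z(FA) = 0.4152 − (-0.5129) = 0.9281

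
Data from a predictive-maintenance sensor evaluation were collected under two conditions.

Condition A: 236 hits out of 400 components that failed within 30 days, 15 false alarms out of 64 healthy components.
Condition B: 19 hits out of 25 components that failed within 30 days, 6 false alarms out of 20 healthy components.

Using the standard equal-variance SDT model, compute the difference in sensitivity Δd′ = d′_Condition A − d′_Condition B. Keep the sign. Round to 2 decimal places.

Δd′ = -0.28

Condition A: z(0.5900) = 0.228, z(0.2344) = -0.724, d' = 0.952
Condition B: z(0.7600) = 0.706, z(0.3000) = -0.524, d' = 1.230
Δd' = d'_Condition A − d'_Condition B = 0.952 − 1.230 = -0.278
Condition B has the higher sensitivity.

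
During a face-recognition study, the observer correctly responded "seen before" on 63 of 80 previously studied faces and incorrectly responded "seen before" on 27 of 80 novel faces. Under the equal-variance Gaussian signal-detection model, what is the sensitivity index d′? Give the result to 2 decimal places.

d′ = 1.22

H = 63/80 = 0.7875
FA = 27/80 = 0.3375
Φ⁻¹(H) = Φ⁻¹(0.7875) = 0.798
Φ⁻¹(FA) = Φ⁻¹(0.3375) = -0.419
d' = z(H) − z(FA) = 0.798 − (-0.419) = 1.217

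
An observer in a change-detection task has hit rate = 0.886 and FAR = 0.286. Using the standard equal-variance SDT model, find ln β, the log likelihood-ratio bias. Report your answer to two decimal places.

Φ⁻¹(H) = 1.206
Φ⁻¹(FA) = -0.565
ln β = −½·[z(H)² − z(FA)²] = −0.5 × (1.454 − 0.319) = -0.5675

ln β = -0.57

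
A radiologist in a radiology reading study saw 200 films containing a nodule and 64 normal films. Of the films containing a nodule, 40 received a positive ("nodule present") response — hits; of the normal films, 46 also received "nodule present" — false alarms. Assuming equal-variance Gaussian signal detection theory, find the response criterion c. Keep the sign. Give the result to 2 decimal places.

H = 40/200 = 0.2000
FA = 46/64 = 0.7188
z(H) = z(0.2000) = -0.8416
z(FA) = z(0.7188) = 0.5793
c = −½·[z(H) + z(FA)] = −0.5 × (-0.8416 + 0.5793) = 0.13115

c = 0.13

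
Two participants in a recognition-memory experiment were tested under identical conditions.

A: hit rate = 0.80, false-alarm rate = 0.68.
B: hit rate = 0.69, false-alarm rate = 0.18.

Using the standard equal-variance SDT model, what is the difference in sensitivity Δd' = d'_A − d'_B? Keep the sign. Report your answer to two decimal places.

Δd' = -1.04

A: z(0.80) = 0.842, z(0.68) = 0.468, d' = 0.374
B: z(0.69) = 0.496, z(0.18) = -0.915, d' = 1.411
Δd' = d'_A − d'_B = 0.374 − 1.411 = -1.037
B has the higher sensitivity.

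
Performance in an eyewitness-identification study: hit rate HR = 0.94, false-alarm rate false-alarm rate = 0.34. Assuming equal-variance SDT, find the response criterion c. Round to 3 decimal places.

c = -0.571

z(H) = 1.5548
z(FA) = -0.4125
c = −½·[z(H) + z(FA)] = −0.5 × (1.5548 + (-0.4125)) = -0.57115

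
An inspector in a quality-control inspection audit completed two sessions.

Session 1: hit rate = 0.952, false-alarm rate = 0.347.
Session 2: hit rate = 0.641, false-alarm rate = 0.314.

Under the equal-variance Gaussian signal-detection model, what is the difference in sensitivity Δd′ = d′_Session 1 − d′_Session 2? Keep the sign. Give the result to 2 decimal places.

Δd′ = 1.21

Session 1: z(0.952) = 1.665, z(0.347) = -0.393, d' = 2.058
Session 2: z(0.641) = 0.361, z(0.314) = -0.485, d' = 0.846
Δd' = d'_Session 1 − d'_Session 2 = 2.058 − 0.846 = 1.212
Session 1 has the higher sensitivity.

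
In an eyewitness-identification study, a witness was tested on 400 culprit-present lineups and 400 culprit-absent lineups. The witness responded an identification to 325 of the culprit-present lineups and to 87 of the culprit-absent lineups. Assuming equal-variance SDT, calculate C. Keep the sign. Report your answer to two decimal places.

H = 325/400 = 0.8125
FA = 87/400 = 0.2175
z(H) = 0.8871
z(FA) = -0.7807
c = −½·[z(H) + z(FA)] = −0.5 × (0.8871 + (-0.7807)) = -0.0532

C = -0.05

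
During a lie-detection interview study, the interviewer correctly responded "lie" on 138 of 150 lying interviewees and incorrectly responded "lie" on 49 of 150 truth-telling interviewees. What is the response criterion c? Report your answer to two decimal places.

c = -0.48

H = 138/150 = 0.9200
FA = 49/150 = 0.3267
Φ⁻¹(H) = 1.4051
Φ⁻¹(FA) = -0.4490
c = −½·[z(H) + z(FA)] = −0.5 × (1.4051 + (-0.4490)) = -0.47805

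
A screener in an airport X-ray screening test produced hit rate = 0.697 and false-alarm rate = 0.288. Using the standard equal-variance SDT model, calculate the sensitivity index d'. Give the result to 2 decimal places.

z(H) = z(0.697) = 0.5158
z(FA) = z(0.288) = -0.5592
d' = z(H) − z(FA) = 0.5158 − (-0.5592) = 1.0750

d' = 1.08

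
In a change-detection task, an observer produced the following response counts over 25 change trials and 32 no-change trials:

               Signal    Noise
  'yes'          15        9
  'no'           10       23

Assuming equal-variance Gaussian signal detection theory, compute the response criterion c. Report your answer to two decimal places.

c = 0.16

H = 15/25 = 0.6000
FA = 9/32 = 0.2812
Φ⁻¹(H) = 0.2533
Φ⁻¹(FA) = -0.5793
c = −½·[z(H) + z(FA)] = −0.5 × (0.2533 + (-0.5793)) = 0.1630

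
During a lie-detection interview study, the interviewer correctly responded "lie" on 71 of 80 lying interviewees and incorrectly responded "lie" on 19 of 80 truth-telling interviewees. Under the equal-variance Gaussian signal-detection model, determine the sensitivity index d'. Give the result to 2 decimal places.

d' = 1.93

H = 71/80 = 0.8875
FA = 19/80 = 0.2375
z(H) = z(0.8875) = 1.213
z(FA) = z(0.2375) = -0.714
d' = z(H) − z(FA) = 1.213 − (-0.714) = 1.927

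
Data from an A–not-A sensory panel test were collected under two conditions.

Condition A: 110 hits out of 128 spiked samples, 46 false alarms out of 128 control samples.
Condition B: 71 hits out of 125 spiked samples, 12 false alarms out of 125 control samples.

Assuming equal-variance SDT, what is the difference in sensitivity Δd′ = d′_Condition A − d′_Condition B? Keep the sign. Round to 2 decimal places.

Condition A: z(0.8594) = 1.078, z(0.3594) = -0.360, d' = 1.438
Condition B: z(0.5680) = 0.171, z(0.0960) = -1.305, d' = 1.476
Δd' = d'_Condition A − d'_Condition B = 1.438 − 1.476 = -0.038
Condition B has the higher sensitivity.

Δd′ = -0.04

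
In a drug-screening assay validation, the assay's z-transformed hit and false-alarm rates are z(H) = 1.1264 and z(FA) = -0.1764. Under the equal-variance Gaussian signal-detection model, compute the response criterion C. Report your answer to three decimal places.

c = −½·[z(H) + z(FA)] = −½·(1.1264 + (-0.1764)) = -0.4750

C = -0.475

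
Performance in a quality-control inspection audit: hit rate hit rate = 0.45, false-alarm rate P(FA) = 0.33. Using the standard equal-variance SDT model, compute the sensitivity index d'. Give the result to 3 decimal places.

Φ⁻¹(H) = -0.1257
Φ⁻¹(FA) = -0.4399
d' = z(H) − z(FA) = -0.1257 − (-0.4399) = 0.3142

d' = 0.314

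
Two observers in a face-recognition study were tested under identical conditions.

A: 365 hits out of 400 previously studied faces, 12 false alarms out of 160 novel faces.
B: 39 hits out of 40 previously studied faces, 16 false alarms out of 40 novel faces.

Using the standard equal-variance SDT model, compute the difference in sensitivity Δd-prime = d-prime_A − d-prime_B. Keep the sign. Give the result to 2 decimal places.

Δd-prime = 0.58

A: z(0.9125) = 1.356, z(0.0750) = -1.440, d' = 2.796
B: z(0.9750) = 1.960, z(0.4000) = -0.253, d' = 2.213
Δd' = d'_A − d'_B = 2.796 − 2.213 = 0.583
A has the higher sensitivity.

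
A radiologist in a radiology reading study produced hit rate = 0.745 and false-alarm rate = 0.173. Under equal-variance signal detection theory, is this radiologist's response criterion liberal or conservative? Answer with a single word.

z(H) = 0.659, z(FA) = -0.942
c = −½·(z(H) + z(FA)) = 0.1415
c > 0 → conservative criterion (biased toward responding “no”).

conservative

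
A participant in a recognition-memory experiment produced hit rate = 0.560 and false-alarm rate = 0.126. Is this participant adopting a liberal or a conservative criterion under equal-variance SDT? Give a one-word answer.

conservative

z(H) = 0.151, z(FA) = -1.146
c = −½·(z(H) + z(FA)) = 0.4975
c > 0 → conservative criterion (biased toward responding “no”).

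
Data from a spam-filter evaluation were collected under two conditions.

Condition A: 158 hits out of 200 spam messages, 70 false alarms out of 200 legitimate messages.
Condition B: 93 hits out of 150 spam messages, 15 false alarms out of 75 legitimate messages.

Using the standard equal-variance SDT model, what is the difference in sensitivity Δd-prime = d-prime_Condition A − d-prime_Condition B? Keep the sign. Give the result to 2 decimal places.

Condition A: z(0.7900) = 0.806, z(0.3500) = -0.385, d' = 1.191
Condition B: z(0.6200) = 0.305, z(0.2000) = -0.842, d' = 1.147
Δd' = d'_Condition A − d'_Condition B = 1.191 − 1.147 = 0.044
Condition A has the higher sensitivity.

Δd-prime = 0.04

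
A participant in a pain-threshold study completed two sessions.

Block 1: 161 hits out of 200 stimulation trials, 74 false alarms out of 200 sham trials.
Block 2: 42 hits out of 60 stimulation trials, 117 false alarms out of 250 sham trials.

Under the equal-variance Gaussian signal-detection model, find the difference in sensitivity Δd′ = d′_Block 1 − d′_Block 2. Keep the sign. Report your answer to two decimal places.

Δd′ = 0.59

Block 1: z(0.8050) = 0.860, z(0.3700) = -0.332, d' = 1.192
Block 2: z(0.7000) = 0.524, z(0.4680) = -0.080, d' = 0.604
Δd' = d'_Block 1 − d'_Block 2 = 1.192 − 0.604 = 0.588
Block 1 has the higher sensitivity.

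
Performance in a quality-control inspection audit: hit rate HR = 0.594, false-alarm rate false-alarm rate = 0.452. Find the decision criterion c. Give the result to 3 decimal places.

z(H) = z(0.594) = 0.2378
z(FA) = z(0.452) = -0.1206
c = −½·[z(H) + z(FA)] = −0.5 × (0.2378 + (-0.1206)) = -0.0586

c = -0.059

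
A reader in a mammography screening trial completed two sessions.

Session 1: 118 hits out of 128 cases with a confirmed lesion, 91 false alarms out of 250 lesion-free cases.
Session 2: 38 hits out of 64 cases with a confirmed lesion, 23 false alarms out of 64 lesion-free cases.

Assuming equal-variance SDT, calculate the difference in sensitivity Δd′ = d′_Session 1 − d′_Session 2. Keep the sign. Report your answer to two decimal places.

Session 1: z(0.9219) = 1.418, z(0.3640) = -0.348, d' = 1.766
Session 2: z(0.5938) = 0.237, z(0.3594) = -0.360, d' = 0.597
Δd' = d'_Session 1 − d'_Session 2 = 1.766 − 0.597 = 1.169
Session 1 has the higher sensitivity.

Δd′ = 1.17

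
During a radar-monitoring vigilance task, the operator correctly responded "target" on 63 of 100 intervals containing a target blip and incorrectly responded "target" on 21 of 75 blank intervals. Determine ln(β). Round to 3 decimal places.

ln β = 0.115

H = 63/100 = 0.6300
FA = 21/75 = 0.2800
z(0.6300) = 0.3319, z(0.2800) = -0.5828
ln β = −½·[z(H)² − z(FA)²] = −0.5 × (0.1102 − 0.3397) = 0.11475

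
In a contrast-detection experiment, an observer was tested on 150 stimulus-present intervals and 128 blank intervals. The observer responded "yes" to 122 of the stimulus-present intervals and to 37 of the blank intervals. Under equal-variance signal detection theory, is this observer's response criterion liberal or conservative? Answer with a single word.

liberal

z(H) = 0.890, z(FA) = -0.556
c = −½·(z(H) + z(FA)) = -0.167
c < 0 → liberal criterion (biased toward responding “yes”).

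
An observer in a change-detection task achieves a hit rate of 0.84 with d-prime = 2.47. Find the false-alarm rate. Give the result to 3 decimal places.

z(hit rate) = z(0.84) = 0.9945
z(FA) = z(H) − d' = 0.9945 − 2.47 = -1.4755
false-alarm rate = Φ(-1.4755) = 0.0700

false-alarm rate = 0.070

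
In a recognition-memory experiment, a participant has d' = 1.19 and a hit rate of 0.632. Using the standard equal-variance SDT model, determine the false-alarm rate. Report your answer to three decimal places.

false-alarm rate = 0.197

z(hit rate) = z(0.632) = 0.3372
z(FA) = z(H) − d' = 0.3372 − 1.19 = -0.8528
false-alarm rate = Φ(-0.8528) = 0.1969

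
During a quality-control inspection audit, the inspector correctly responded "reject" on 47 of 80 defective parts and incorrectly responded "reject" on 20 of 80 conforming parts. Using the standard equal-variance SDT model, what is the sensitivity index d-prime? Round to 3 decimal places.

d-prime = 0.896

H = 47/80 = 0.5875
FA = 20/80 = 0.2500
z(H) = z(0.5875) = 0.2211
z(FA) = z(0.2500) = -0.6745
d' = z(H) − z(FA) = 0.2211 − (-0.6745) = 0.8956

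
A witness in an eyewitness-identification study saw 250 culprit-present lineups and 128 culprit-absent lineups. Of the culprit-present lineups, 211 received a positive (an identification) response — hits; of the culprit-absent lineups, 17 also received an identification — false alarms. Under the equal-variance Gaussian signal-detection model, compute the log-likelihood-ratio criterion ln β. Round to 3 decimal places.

H = 211/250 = 0.8440
FA = 17/128 = 0.1328
z(H) = 1.0110
z(FA) = -1.1133
ln β = −½·[z(H)² − z(FA)²] = −0.5 × (1.0221 − 1.2394) = 0.10865

ln β = 0.109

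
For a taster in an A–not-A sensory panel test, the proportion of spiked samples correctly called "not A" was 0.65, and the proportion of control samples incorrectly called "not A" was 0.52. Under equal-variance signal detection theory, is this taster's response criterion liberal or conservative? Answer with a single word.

liberal

z(H) = 0.385, z(FA) = 0.050
c = −½·(z(H) + z(FA)) = -0.2175
c < 0 → liberal criterion (biased toward responding “yes”).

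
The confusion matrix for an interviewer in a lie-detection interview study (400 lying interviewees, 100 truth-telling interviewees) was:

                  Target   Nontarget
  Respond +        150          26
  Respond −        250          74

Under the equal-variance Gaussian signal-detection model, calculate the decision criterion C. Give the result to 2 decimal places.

C = 0.48

H = 150/400 = 0.3750
FA = 26/100 = 0.2600
z(0.3750) = -0.319, z(0.2600) = -0.643
c = −½·[z(H) + z(FA)] = −0.5 × (-0.319 + (-0.643)) = 0.481
c > 0: the interviewer has a conservative response bias.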